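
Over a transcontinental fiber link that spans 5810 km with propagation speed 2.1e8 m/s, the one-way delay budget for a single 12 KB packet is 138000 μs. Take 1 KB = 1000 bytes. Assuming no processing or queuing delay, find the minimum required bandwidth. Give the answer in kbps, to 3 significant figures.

L = 96000 bits.
Propagation delay = 5810000 / 210000000 = 27666.7 μs.
Transmission budget = 138000 − 27666.7 = 110333 μs.
R ≥ L / t_tx = 96000 bits / 0.110333 s = 870 kbps.

870 kbps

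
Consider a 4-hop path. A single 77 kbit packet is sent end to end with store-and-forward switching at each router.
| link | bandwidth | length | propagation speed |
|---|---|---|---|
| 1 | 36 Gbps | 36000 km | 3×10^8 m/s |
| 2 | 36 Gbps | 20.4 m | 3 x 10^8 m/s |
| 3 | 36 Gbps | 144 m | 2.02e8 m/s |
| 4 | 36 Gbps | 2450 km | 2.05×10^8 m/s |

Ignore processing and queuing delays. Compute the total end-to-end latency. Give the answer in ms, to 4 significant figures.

132.0 ms

L = 77000 bits.
Transmission delay per hop = L/R = 77000/36000000000 = 0.00213889 ms; 4 hops → 0.00855556 ms.
Propagation delays (d/s per hop): 120, 6.8e-05, 0.000712871, 11.9512 ms; sum = 131.952 ms.
End-to-end = 132.0 ms.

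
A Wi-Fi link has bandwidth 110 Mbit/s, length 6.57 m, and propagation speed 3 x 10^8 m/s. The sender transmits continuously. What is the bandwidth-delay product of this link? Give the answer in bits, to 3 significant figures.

2.41 bits

Propagation delay = 6.57 / 300000000 = 2.19e-08 s.
BDP = R × t_prop = 110000000 × 2.19e-08 = 2.409 bits.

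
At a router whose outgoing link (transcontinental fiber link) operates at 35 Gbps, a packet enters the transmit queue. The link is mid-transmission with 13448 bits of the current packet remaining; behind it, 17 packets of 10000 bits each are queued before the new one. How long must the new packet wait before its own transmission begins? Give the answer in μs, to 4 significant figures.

Each queued packet: L/R = 10000/35000000000 = 0.285714 μs.
17 queued → 4.85714 μs.
Plus remaining 13448 bits of current packet: 0.384229 μs.
Queuing delay = 5.241 μs.

5.241 μs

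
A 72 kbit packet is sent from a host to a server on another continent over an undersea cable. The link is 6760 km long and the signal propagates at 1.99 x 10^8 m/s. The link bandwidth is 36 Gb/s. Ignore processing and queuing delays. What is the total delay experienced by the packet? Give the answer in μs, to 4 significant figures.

33970 μs

L = 72000 bits.
Transmission delay = L/R = 72000 / 36000000000 = 2 μs.
Propagation delay = d/s = 6760000 m / 199000000 m/s = 33969.8 μs.
Total = 33970 μs.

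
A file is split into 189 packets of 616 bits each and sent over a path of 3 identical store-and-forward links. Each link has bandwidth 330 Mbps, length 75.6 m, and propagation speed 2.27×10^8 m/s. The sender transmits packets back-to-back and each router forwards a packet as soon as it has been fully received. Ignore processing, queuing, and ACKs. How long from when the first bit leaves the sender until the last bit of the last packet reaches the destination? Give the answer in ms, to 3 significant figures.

Per-hop transmission t_tx = L/R = 616/330000000 = 0.00186667 ms.
Per-hop propagation t_prop = 75.6/227000000 = 0.00033304 ms.
Pipeline fill: first packet needs 3·t_tx to clear all hops; remaining 188 packets each add one t_tx.
Total = (3+189-1)·t_tx + 3·t_prop = 191·0.00186667 + 3·0.00033304 = 0.358 ms.

0.358 ms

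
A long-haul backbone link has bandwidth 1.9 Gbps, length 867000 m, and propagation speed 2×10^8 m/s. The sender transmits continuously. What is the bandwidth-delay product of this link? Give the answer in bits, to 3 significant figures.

8240000 bits

Propagation delay = 867000 / 200000000 = 0.004335 s.
BDP = R × t_prop = 1900000000 × 0.004335 = 8236500 bits.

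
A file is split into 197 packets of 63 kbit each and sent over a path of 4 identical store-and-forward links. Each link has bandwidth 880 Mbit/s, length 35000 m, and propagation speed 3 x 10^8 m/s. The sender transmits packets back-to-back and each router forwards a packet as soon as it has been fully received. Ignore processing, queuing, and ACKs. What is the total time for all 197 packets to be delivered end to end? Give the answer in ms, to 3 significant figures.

Per-hop transmission t_tx = L/R = 63000/880000000 = 0.0715909 ms.
Per-hop propagation t_prop = 35000/300000000 = 0.116667 ms.
Pipeline fill: first packet needs 4·t_tx to clear all hops; remaining 196 packets each add one t_tx.
Total = (4+197-1)·t_tx + 4·t_prop = 200·0.0715909 + 4·0.116667 = 14.8 ms.

14.8 ms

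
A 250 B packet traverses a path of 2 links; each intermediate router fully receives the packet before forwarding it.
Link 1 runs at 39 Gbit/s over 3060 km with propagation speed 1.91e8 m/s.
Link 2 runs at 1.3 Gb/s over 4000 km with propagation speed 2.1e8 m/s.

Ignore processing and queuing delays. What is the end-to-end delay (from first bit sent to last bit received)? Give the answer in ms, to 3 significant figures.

L = 250 × 8 = 2000 bits.
Transmission delays (L/R per hop): 5.12821e-05, 0.00153846 ms; sum = 0.00158974 ms.
Propagation delays (d/s per hop): 16.0209, 19.0476 ms; sum = 35.0686 ms.
End-to-end = 35.1 ms.

35.1 ms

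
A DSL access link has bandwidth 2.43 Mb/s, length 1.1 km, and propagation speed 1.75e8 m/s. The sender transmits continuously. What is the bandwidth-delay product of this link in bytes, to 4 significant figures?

1.909 bytes

Propagation delay = 1100 / 175000000 = 6.28571e-06 s.
BDP = R × t_prop = 2430000 × 6.28571e-06 = 15.2743 bits.
In bytes: 15.2743/8 = 1.909 bytes.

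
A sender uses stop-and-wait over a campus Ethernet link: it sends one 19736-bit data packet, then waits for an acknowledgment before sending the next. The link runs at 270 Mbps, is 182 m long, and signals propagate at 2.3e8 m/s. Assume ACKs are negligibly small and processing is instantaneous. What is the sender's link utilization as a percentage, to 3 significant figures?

97.9 %

t_tx = L/R = 19736/270000000 = 7.30963e-05 s.
t_prop = 182/2.3e+08 = 7.91304e-07 s; RTT = 1.58261e-06 s.
Cycle = t_tx + RTT = 7.46789e-05 s.
Utilization = t_tx / cycle = 7.30963e-05/7.46789e-05 = 97.9 %.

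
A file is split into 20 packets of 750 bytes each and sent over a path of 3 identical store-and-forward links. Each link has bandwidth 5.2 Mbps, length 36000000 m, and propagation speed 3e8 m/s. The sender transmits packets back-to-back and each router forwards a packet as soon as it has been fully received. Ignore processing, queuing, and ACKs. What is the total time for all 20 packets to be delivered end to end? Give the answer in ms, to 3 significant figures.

385 ms

Per-hop transmission t_tx = L/R = 6000/5200000 = 1.15385 ms.
Per-hop propagation t_prop = 36000000/300000000 = 120 ms.
Pipeline fill: first packet needs 3·t_tx to clear all hops; remaining 19 packets each add one t_tx.
Total = (3+20-1)·t_tx + 3·t_prop = 22·1.15385 + 3·120 = 385 ms.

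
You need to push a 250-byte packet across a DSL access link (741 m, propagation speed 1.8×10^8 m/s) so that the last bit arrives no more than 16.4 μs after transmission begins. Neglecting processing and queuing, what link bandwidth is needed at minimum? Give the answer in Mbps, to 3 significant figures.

L = 2000 bits.
Propagation delay = 741 / 180000000 = 4.11667 μs.
Transmission budget = 16.4 − 4.11667 = 12.2833 μs.
R ≥ L / t_tx = 2000 bits / 1.22833e-05 s = 163 Mbps.

163 Mbps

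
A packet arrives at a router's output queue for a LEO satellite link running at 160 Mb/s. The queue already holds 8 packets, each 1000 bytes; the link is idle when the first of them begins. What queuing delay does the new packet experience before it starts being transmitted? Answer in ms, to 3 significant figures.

0.400 ms

Each queued packet: L/R = 8000/160000000 = 0.05 ms.
8 queued → 0.4 ms.
Queuing delay = 0.400 ms.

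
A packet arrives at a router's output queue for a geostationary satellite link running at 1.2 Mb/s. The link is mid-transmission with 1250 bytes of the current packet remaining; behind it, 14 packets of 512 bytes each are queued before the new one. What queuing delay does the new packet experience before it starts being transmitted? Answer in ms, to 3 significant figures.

56.1 ms

Each queued packet: L/R = 4096/1200000 = 3.41333 ms.
14 queued → 47.7867 ms.
Plus remaining 10000 bits of current packet: 8.33333 ms.
Queuing delay = 56.1 ms.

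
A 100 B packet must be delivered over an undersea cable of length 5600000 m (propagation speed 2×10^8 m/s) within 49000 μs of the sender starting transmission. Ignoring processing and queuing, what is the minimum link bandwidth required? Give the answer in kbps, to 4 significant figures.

38.10 kbps

L = 800 bits.
Propagation delay = 5600000 / 200000000 = 28000 μs.
Transmission budget = 49000 − 28000 = 21000 μs.
R ≥ L / t_tx = 800 bits / 0.021 s = 38.10 kbps.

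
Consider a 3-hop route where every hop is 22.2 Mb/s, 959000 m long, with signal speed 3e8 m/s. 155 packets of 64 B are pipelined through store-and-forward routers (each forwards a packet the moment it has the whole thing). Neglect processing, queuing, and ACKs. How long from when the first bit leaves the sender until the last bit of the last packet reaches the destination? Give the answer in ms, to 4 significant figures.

13.21 ms

Per-hop transmission t_tx = L/R = 512/22200000 = 0.0230631 ms.
Per-hop propagation t_prop = 959000/300000000 = 3.19667 ms.
Pipeline fill: first packet needs 3·t_tx to clear all hops; remaining 154 packets each add one t_tx.
Total = (3+155-1)·t_tx + 3·t_prop = 157·0.0230631 + 3·3.19667 = 13.21 ms.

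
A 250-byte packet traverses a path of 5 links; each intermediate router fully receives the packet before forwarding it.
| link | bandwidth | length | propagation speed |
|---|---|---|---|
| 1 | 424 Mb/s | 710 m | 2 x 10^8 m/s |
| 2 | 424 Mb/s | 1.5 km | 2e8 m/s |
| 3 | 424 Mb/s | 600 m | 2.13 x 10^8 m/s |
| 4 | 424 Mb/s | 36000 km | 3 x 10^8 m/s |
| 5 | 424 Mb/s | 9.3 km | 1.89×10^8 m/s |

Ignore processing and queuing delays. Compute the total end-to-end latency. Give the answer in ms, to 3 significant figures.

L = 250 × 8 = 2000 bits.
Transmission delay per hop = L/R = 2000/424000000 = 0.00471698 ms; 5 hops → 0.0235849 ms.
Propagation delays (d/s per hop): 0.00355, 0.0075, 0.0028169, 120, 0.0492063 ms; sum = 120.063 ms.
End-to-end = 120 ms.

120 ms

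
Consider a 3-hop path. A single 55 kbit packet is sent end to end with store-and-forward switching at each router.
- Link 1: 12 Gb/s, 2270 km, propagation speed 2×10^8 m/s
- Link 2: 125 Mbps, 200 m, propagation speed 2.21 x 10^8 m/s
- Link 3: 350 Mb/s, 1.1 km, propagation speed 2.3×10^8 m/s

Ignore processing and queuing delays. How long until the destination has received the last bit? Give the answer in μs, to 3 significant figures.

L = 55000 bits.
Transmission delays (L/R per hop): 4.58333, 440, 157.143 μs; sum = 601.726 μs.
Propagation delays (d/s per hop): 11350, 0.904977, 4.78261 μs; sum = 11355.7 μs.
End-to-end = 12000 μs.

12000 μs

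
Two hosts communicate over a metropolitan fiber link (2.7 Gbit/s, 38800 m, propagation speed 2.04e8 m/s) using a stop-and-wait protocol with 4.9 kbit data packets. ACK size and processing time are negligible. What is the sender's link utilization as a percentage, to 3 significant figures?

t_tx = L/R = 4900/2700000000 = 1.81481e-06 s.
t_prop = 38800/204000000 = 0.000190196 s; RTT = 0.000380392 s.
Cycle = t_tx + RTT = 0.000382207 s.
Utilization = t_tx / cycle = 1.81481e-06/0.000382207 = 0.475 %.

0.475 %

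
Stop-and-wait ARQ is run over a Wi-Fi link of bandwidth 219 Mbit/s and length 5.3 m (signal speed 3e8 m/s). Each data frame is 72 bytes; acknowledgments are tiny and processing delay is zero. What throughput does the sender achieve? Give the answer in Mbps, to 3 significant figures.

216 Mbps

t_tx = L/R = 576/219000000 = 2.63014e-06 s.
t_prop = 5.3/300000000 = 1.76667e-08 s; RTT = 3.53333e-08 s.
Cycle = t_tx + RTT = 2.66547e-06 s.
Throughput = L / cycle = 576 / 2.66547e-06 = 216 Mbps.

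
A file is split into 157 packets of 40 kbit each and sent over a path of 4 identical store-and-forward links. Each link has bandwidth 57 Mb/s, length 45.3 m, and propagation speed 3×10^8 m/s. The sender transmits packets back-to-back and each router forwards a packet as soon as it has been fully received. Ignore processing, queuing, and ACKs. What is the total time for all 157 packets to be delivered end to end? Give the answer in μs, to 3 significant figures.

112000 μs

Per-hop transmission t_tx = L/R = 40000/57000000 = 701.754 μs.
Per-hop propagation t_prop = 45.3/300000000 = 0.151 μs.
Pipeline fill: first packet needs 4·t_tx to clear all hops; remaining 156 packets each add one t_tx.
Total = (4+157-1)·t_tx + 4·t_prop = 160·701.754 + 4·0.151 = 112000 μs.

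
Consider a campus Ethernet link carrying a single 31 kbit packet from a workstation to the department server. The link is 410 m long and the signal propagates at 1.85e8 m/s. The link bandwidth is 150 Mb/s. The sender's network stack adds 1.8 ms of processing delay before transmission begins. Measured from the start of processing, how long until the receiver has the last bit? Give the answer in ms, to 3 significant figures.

2.01 ms

L = 31000 bits.
Transmission delay = L/R = 31000 / 150000000 = 0.206667 ms.
Propagation delay = d/s = 410 m / 185000000 m/s = 0.00221622 ms.
Plus processing delay 1.8 ms = 1.8 ms.
Total = 2.01 ms.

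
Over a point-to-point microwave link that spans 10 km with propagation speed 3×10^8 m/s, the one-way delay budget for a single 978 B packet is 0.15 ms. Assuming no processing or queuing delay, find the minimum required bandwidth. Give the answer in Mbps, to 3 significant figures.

L = 7824 bits.
Propagation delay = 10000 / 300000000 = 0.0333333 ms.
Transmission budget = 0.15 − 0.0333333 = 0.116667 ms.
R ≥ L / t_tx = 7824 bits / 0.000116667 s = 67.1 Mbps.

67.1 Mbps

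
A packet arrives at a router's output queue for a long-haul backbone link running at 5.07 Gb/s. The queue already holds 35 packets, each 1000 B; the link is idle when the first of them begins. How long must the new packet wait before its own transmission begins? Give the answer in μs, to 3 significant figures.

Each queued packet: L/R = 8000/5070000000 = 1.57791 μs.
35 queued → 55.2268 μs.
Queuing delay = 55.2 μs.

55.2 μs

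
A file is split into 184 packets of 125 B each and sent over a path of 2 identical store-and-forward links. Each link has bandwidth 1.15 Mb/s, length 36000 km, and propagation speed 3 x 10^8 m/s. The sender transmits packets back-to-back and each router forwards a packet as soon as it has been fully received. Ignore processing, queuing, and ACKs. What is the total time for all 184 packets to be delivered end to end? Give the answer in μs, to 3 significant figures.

Per-hop transmission t_tx = L/R = 1000/1150000 = 869.565 μs.
Per-hop propagation t_prop = 36000000/300000000 = 120000 μs.
Pipeline fill: first packet needs 2·t_tx to clear all hops; remaining 183 packets each add one t_tx.
Total = (2+184-1)·t_tx + 2·t_prop = 185·869.565 + 2·120000 = 401000 μs.

401000 μs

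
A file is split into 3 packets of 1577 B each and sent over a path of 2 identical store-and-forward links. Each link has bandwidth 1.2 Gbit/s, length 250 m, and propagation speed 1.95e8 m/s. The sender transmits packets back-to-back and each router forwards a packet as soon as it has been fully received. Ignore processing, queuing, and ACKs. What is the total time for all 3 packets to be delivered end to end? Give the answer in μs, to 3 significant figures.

44.6 μs

Per-hop transmission t_tx = L/R = 12616/1200000000 = 10.5133 μs.
Per-hop propagation t_prop = 250/195000000 = 1.28205 μs.
Pipeline fill: first packet needs 2·t_tx to clear all hops; remaining 2 packets each add one t_tx.
Total = (2+3-1)·t_tx + 2·t_prop = 4·10.5133 + 2·1.28205 = 44.6 μs.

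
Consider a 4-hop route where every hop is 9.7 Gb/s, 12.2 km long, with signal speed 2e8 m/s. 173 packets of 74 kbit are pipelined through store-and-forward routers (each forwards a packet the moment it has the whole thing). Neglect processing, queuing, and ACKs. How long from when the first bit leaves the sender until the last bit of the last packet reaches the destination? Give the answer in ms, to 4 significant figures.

Per-hop transmission t_tx = L/R = 74000/9700000000 = 0.00762887 ms.
Per-hop propagation t_prop = 12200/200000000 = 0.061 ms.
Pipeline fill: first packet needs 4·t_tx to clear all hops; remaining 172 packets each add one t_tx.
Total = (4+173-1)·t_tx + 4·t_prop = 176·0.00762887 + 4·0.061 = 1.587 ms.

1.587 ms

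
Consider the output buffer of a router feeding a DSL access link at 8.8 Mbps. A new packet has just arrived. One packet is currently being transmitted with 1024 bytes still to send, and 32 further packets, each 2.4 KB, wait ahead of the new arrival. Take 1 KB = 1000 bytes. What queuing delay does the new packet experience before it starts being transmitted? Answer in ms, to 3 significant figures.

Each queued packet: L/R = 19200/8800000 = 2.18182 ms.
32 queued → 69.8182 ms.
Plus remaining 8192 bits of current packet: 0.930909 ms.
Queuing delay = 70.7 ms.

70.7 ms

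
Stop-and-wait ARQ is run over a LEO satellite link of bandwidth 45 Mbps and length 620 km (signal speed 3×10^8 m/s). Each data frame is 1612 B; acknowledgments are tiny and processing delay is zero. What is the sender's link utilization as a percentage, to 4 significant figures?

6.484 %

t_tx = L/R = 12896/45000000 = 0.000286578 s.
t_prop = 620000/300000000 = 0.00206667 s; RTT = 0.00413333 s.
Cycle = t_tx + RTT = 0.00441991 s.
Utilization = t_tx / cycle = 0.000286578/0.00441991 = 6.484 %.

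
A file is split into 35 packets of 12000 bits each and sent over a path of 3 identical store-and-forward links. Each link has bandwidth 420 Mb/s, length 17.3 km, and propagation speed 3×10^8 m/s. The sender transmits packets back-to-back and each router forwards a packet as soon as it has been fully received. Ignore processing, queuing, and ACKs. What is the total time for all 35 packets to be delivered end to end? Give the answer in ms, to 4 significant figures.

Per-hop transmission t_tx = L/R = 12000/420000000 = 0.0285714 ms.
Per-hop propagation t_prop = 17300/300000000 = 0.0576667 ms.
Pipeline fill: first packet needs 3·t_tx to clear all hops; remaining 34 packets each add one t_tx.
Total = (3+35-1)·t_tx + 3·t_prop = 37·0.0285714 + 3·0.0576667 = 1.230 ms.

1.230 ms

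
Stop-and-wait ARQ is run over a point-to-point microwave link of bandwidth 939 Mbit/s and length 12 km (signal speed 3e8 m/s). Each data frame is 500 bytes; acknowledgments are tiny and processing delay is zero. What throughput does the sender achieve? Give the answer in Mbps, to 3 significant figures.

t_tx = L/R = 4000/939000000 = 4.25985e-06 s.
t_prop = 12000/300000000 = 4e-05 s; RTT = 8e-05 s.
Cycle = t_tx + RTT = 8.42599e-05 s.
Throughput = L / cycle = 4000 / 8.42599e-05 = 47.5 Mbps.

47.5 Mbps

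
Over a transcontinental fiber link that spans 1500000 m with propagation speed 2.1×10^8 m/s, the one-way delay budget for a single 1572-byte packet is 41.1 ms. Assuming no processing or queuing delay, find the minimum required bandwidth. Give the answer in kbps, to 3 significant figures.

370 kbps

L = 12576 bits.
Propagation delay = 1500000 / 210000000 = 7.14286 ms.
Transmission budget = 41.1 − 7.14286 = 33.9571 ms.
R ≥ L / t_tx = 12576 bits / 0.0339571 s = 370 kbps.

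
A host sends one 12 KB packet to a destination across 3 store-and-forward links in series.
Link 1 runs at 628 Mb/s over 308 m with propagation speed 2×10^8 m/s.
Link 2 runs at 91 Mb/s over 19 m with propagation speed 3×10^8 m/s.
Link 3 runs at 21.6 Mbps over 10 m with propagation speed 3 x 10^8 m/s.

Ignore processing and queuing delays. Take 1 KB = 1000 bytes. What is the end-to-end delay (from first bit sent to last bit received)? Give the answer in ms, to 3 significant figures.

5.65 ms

L = 96000 bits.
Transmission delays (L/R per hop): 0.152866, 1.05495, 4.44444 ms; sum = 5.65226 ms.
Propagation delays (d/s per hop): 0.00154, 6.33333e-05, 3.33333e-05 ms; sum = 0.00163667 ms.
End-to-end = 5.65 ms.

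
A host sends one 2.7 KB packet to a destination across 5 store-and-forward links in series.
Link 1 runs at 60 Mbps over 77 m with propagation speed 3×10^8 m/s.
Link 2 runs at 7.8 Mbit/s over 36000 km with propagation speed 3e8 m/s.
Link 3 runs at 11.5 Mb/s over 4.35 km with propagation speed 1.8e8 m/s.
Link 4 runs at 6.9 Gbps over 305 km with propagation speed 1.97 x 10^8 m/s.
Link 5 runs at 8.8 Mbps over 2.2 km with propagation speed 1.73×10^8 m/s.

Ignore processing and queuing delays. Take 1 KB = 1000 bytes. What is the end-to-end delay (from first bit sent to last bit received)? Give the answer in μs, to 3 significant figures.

129000 μs

L = 21600 bits.
Transmission delays (L/R per hop): 360, 2769.23, 1878.26, 3.13043, 2454.55 μs; sum = 7465.17 μs.
Propagation delays (d/s per hop): 0.256667, 120000, 24.1667, 1548.22, 12.7168 μs; sum = 121585 μs.
End-to-end = 129000 μs.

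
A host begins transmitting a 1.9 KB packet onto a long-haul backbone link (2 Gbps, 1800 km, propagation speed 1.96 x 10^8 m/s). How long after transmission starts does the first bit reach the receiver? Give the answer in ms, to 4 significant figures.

9.184 ms

First bit experiences only propagation delay: d/s = 1800000/196000000 = 9.184 ms.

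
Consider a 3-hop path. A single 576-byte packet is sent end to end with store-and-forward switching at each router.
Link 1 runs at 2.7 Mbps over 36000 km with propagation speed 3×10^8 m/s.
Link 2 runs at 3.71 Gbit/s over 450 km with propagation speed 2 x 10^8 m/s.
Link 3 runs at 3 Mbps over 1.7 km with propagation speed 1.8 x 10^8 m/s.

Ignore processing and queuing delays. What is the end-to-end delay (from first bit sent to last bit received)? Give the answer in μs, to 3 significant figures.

L = 576 × 8 = 4608 bits.
Transmission delays (L/R per hop): 1706.67, 1.24205, 1536 μs; sum = 3243.91 μs.
Propagation delays (d/s per hop): 120000, 2250, 9.44444 μs; sum = 122259 μs.
End-to-end = 126000 μs.

126000 μs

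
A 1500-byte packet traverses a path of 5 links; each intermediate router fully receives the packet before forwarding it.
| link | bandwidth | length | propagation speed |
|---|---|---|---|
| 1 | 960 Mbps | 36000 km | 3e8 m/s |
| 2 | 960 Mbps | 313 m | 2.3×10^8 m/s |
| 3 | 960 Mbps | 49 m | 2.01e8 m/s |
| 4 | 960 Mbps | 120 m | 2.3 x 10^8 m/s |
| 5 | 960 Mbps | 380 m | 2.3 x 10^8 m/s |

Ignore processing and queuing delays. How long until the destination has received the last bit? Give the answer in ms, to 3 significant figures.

L = 1500 × 8 = 12000 bits.
Transmission delay per hop = L/R = 12000/960000000 = 0.0125 ms; 5 hops → 0.0625 ms.
Propagation delays (d/s per hop): 120, 0.00136087, 0.000243781, 0.000521739, 0.00165217 ms; sum = 120.004 ms.
End-to-end = 120 ms.

120 ms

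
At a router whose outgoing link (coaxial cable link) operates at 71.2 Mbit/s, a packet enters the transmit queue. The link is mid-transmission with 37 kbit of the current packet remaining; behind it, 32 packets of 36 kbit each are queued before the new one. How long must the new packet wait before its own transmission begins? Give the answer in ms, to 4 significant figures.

16.70 ms

Each queued packet: L/R = 36000/71200000 = 0.505618 ms.
32 queued → 16.1798 ms.
Plus remaining 37000 bits of current packet: 0.519663 ms.
Queuing delay = 16.70 ms.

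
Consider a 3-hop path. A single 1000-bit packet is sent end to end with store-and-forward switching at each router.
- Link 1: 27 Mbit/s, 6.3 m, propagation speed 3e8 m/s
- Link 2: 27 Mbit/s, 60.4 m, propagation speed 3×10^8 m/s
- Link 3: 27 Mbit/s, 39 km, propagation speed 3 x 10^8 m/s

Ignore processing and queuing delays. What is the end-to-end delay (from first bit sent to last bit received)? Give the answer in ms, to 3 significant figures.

Transmission delay per hop = L/R = 1000/27000000 = 0.037037 ms; 3 hops → 0.111111 ms.
Propagation delays (d/s per hop): 2.1e-05, 0.000201333, 0.13 ms; sum = 0.130222 ms.
End-to-end = 0.241 ms.

0.241 ms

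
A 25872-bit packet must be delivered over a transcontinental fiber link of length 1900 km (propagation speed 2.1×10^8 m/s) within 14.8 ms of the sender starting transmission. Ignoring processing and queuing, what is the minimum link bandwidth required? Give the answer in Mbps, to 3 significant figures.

4.50 Mbps

Propagation delay = 1900000 / 210000000 = 9.04762 ms.
Transmission budget = 14.8 − 9.04762 = 5.75238 ms.
R ≥ L / t_tx = 25872 bits / 0.00575238 s = 4.50 Mbps.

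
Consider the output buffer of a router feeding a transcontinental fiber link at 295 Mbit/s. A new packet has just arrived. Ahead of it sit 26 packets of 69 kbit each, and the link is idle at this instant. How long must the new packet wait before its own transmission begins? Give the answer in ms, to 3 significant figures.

Each queued packet: L/R = 69000/295000000 = 0.233898 ms.
26 queued → 6.08136 ms.
Queuing delay = 6.08 ms.

6.08 ms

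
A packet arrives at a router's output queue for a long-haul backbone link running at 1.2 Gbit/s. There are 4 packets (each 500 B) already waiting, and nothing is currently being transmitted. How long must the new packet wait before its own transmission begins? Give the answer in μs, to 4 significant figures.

Each queued packet: L/R = 4000/1200000000 = 3.33333 μs.
4 queued → 13.3333 μs.
Queuing delay = 13.33 μs.

13.33 μs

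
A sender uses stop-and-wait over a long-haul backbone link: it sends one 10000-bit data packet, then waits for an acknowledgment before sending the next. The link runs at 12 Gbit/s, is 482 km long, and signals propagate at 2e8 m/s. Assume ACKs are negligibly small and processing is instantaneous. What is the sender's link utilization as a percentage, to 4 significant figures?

t_tx = L/R = 10000/12000000000 = 8.33333e-07 s.
t_prop = 482000/200000000 = 0.00241 s; RTT = 0.00482 s.
Cycle = t_tx + RTT = 0.00482083 s.
Utilization = t_tx / cycle = 8.33333e-07/0.00482083 = 0.01729 %.

0.01729 %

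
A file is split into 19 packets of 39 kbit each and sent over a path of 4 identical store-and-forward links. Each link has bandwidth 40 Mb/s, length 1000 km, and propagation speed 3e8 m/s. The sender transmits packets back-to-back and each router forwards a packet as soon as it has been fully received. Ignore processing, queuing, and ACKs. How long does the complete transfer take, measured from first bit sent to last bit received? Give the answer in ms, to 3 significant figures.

Per-hop transmission t_tx = L/R = 39000/40000000 = 0.975 ms.
Per-hop propagation t_prop = 1000000/300000000 = 3.33333 ms.
Pipeline fill: first packet needs 4·t_tx to clear all hops; remaining 18 packets each add one t_tx.
Total = (4+19-1)·t_tx + 4·t_prop = 22·0.975 + 4·3.33333 = 34.8 ms.

34.8 ms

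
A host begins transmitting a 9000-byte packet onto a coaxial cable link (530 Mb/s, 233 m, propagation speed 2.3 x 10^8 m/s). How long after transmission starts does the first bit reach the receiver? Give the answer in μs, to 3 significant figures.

First bit experiences only propagation delay: d/s = 233/2.3e+08 = 1.01 μs.

1.01 μs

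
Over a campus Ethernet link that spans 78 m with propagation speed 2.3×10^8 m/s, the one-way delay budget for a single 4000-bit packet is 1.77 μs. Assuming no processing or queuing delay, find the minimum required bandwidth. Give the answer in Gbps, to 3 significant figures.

2.80 Gbps

Propagation delay = 78 / 2.3e+08 = 0.33913 μs.
Transmission budget = 1.77 − 0.33913 = 1.43087 μs.
R ≥ L / t_tx = 4000 bits / 1.43087e-06 s = 2.80 Gbps.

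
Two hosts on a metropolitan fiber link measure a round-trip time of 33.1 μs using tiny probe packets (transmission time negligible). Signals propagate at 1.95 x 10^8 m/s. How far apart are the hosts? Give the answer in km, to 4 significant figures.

3.227 km

One-way propagation = RTT/2 = 16.55 μs.
d = s × t = 195000000 × 1.655e-05 = 3.227 km.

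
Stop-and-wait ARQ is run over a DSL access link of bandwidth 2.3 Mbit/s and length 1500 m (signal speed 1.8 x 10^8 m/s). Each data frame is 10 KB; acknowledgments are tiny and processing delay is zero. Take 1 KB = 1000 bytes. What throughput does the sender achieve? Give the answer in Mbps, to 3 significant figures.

t_tx = L/R = 80000/2300000 = 0.0347826 s.
t_prop = 1500/180000000 = 8.33333e-06 s; RTT = 1.66667e-05 s.
Cycle = t_tx + RTT = 0.0347993 s.
Throughput = L / cycle = 80000 / 0.0347993 = 2.30 Mbps.

2.30 Mbps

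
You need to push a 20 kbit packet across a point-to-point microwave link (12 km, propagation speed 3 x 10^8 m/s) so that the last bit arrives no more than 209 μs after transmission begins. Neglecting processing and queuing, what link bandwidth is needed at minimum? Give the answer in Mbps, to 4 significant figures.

Propagation delay = 12000 / 300000000 = 40 μs.
Transmission budget = 209 − 40 = 169 μs.
R ≥ L / t_tx = 20000 bits / 0.000169 s = 118.3 Mbps.

118.3 Mbps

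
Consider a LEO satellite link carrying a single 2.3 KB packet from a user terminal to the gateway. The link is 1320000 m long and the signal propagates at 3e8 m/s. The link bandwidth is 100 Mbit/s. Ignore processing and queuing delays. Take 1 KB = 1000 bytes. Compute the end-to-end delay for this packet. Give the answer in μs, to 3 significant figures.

4580 μs

L = 18400 bits.
Transmission delay = L/R = 18400 / 100000000 = 184 μs.
Propagation delay = d/s = 1320000 m / 300000000 m/s = 4400 μs.
Total = 4580 μs.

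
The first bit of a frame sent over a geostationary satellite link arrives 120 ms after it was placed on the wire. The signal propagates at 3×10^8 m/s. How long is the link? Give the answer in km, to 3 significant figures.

36000 km

d = s × t_prop = 300000000 × 0.12 = 36000 km.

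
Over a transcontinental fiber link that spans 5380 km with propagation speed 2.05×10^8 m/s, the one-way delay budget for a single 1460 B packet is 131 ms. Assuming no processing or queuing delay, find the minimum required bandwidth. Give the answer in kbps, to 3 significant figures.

111 kbps

L = 11680 bits.
Propagation delay = 5380000 / 2.05e+08 = 26.2439 ms.
Transmission budget = 131 − 26.2439 = 104.756 ms.
R ≥ L / t_tx = 11680 bits / 0.104756 s = 111 kbps.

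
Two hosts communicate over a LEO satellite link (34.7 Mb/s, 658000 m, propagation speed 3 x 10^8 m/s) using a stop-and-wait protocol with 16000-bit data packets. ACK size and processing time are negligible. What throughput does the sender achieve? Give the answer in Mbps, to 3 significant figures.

t_tx = L/R = 16000/34700000 = 0.000461095 s.
t_prop = 658000/300000000 = 0.00219333 s; RTT = 0.00438667 s.
Cycle = t_tx + RTT = 0.00484776 s.
Throughput = L / cycle = 16000 / 0.00484776 = 3.30 Mbps.

3.30 Mbps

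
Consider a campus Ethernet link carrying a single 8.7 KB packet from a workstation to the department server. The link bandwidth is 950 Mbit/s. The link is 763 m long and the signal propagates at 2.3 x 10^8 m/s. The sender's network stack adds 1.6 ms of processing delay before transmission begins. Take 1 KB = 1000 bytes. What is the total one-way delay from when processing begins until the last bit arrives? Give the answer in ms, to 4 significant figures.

1.677 ms

L = 69600 bits.
Transmission delay = L/R = 69600 / 950000000 = 0.0732632 ms.
Propagation delay = d/s = 763 m / 2.3e+08 m/s = 0.00331739 ms.
Plus processing delay 1.6 ms = 1.6 ms.
Total = 1.677 ms.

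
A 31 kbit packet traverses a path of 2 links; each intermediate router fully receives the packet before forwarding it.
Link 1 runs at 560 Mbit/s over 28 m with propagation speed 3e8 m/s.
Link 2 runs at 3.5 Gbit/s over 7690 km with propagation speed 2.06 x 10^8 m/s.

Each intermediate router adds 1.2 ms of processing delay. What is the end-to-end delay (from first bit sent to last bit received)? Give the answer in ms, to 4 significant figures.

38.59 ms

L = 31000 bits.
Transmission delays (L/R per hop): 0.0553571, 0.00885714 ms; sum = 0.0642143 ms.
Propagation delays (d/s per hop): 9.33333e-05, 37.3301 ms; sum = 37.3302 ms.
Processing at 1 router(s): 1 × 1.2 ms = 1.2 ms.
End-to-end = 38.59 ms.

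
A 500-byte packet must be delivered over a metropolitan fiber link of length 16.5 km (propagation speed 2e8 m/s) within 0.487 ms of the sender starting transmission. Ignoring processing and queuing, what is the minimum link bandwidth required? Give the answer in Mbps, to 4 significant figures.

9.889 Mbps

L = 4000 bits.
Propagation delay = 16500 / 200000000 = 0.0825 ms.
Transmission budget = 0.487 − 0.0825 = 0.4045 ms.
R ≥ L / t_tx = 4000 bits / 0.0004045 s = 9.889 Mbps.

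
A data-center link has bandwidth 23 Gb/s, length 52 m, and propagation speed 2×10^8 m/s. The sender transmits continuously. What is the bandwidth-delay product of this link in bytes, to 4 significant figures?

Propagation delay = 52 / 200000000 = 2.6e-07 s.
BDP = R × t_prop = 23000000000 × 2.6e-07 = 5980 bits.
In bytes: 5980/8 = 747.5 bytes.

747.5 bytes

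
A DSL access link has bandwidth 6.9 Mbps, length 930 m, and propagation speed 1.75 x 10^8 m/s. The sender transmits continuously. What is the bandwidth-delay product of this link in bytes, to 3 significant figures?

4.58 bytes

Propagation delay = 930 / 175000000 = 5.31429e-06 s.
BDP = R × t_prop = 6900000 × 5.31429e-06 = 36.6686 bits.
In bytes: 36.6686/8 = 4.58 bytes.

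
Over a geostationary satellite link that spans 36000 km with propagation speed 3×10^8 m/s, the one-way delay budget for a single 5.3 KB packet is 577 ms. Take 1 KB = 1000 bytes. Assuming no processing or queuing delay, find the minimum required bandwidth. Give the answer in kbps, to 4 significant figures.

92.78 kbps

L = 42400 bits.
Propagation delay = 36000000 / 300000000 = 120 ms.
Transmission budget = 577 − 120 = 457 ms.
R ≥ L / t_tx = 42400 bits / 0.457 s = 92.78 kbps.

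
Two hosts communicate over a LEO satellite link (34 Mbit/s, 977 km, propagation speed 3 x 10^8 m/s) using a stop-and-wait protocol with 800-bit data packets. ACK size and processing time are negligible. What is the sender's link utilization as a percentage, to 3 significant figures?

0.360 %

t_tx = L/R = 800/34000000 = 2.35294e-05 s.
t_prop = 977000/300000000 = 0.00325667 s; RTT = 0.00651333 s.
Cycle = t_tx + RTT = 0.00653686 s.
Utilization = t_tx / cycle = 2.35294e-05/0.00653686 = 0.360 %.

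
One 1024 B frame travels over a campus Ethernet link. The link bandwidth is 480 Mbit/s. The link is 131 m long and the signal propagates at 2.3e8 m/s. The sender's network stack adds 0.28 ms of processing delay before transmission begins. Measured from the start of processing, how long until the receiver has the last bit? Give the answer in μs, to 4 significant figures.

297.6 μs

L = 1024 × 8 = 8192 bits.
Transmission delay = L/R = 8192 / 480000000 = 17.0667 μs.
Propagation delay = d/s = 131 m / 2.3e+08 m/s = 0.569565 μs.
Plus processing delay 0.28 ms = 280 μs.
Total = 297.6 μs.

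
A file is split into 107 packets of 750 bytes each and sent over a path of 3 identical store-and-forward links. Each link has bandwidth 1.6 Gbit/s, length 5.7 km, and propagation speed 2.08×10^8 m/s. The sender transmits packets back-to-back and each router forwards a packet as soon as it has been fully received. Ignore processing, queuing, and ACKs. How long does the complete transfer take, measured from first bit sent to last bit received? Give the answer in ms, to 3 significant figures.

Per-hop transmission t_tx = L/R = 6000/1600000000 = 0.00375 ms.
Per-hop propagation t_prop = 5700/208000000 = 0.0274038 ms.
Pipeline fill: first packet needs 3·t_tx to clear all hops; remaining 106 packets each add one t_tx.
Total = (3+107-1)·t_tx + 3·t_prop = 109·0.00375 + 3·0.0274038 = 0.491 ms.

0.491 ms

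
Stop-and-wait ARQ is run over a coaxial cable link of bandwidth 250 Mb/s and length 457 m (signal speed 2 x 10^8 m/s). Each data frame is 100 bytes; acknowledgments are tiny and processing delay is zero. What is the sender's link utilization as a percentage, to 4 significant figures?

41.18 %

t_tx = L/R = 800/250000000 = 3.2e-06 s.
t_prop = 457/200000000 = 2.285e-06 s; RTT = 4.57e-06 s.
Cycle = t_tx + RTT = 7.77e-06 s.
Utilization = t_tx / cycle = 3.2e-06/7.77e-06 = 41.18 %.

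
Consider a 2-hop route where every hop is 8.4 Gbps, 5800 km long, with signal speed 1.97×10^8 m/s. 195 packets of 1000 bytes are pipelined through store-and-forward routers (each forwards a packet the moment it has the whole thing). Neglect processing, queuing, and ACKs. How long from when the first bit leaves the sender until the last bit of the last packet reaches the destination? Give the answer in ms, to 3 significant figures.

Per-hop transmission t_tx = L/R = 8000/8400000000 = 0.000952381 ms.
Per-hop propagation t_prop = 5800000/197000000 = 29.4416 ms.
Pipeline fill: first packet needs 2·t_tx to clear all hops; remaining 194 packets each add one t_tx.
Total = (2+195-1)·t_tx + 2·t_prop = 196·0.000952381 + 2·29.4416 = 59.1 ms.

59.1 ms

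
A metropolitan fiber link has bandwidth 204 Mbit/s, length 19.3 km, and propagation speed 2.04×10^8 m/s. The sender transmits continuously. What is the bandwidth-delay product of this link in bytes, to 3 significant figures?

2410 bytes

Propagation delay = 19300 / 204000000 = 9.46078e-05 s.
BDP = R × t_prop = 204000000 × 9.46078e-05 = 19300 bits.
In bytes: 19300/8 = 2410 bytes.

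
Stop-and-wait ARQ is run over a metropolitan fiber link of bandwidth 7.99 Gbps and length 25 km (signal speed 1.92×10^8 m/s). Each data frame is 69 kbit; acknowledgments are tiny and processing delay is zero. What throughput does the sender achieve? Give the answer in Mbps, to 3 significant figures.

t_tx = L/R = 69000/7990000000 = 8.63579e-06 s.
t_prop = 25000/192000000 = 0.000130208 s; RTT = 0.000260417 s.
Cycle = t_tx + RTT = 0.000269052 s.
Throughput = L / cycle = 69000 / 0.000269052 = 256 Mbps.

256 Mbps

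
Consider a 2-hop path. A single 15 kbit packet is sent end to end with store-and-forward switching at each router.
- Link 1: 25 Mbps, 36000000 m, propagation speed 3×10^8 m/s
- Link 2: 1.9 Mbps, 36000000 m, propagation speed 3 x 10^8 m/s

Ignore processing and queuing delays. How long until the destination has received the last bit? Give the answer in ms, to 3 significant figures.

L = 15000 bits.
Transmission delays (L/R per hop): 0.6, 7.89474 ms; sum = 8.49474 ms.
Propagation delays (d/s per hop): 120, 120 ms; sum = 240 ms.
End-to-end = 248 ms.

248 ms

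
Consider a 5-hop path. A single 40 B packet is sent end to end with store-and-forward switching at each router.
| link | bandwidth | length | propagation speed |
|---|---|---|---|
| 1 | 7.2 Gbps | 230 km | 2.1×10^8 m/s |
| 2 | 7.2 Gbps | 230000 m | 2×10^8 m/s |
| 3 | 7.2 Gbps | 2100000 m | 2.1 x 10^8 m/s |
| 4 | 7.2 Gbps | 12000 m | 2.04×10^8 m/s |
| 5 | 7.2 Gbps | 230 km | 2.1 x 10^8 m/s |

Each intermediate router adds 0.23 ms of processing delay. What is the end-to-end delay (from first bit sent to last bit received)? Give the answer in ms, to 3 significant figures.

14.3 ms

L = 40 × 8 = 320 bits.
Transmission delay per hop = L/R = 320/7200000000 = 4.44444e-05 ms; 5 hops → 0.000222222 ms.
Propagation delays (d/s per hop): 1.09524, 1.15, 10, 0.0588235, 1.09524 ms; sum = 13.3993 ms.
Processing at 4 router(s): 4 × 0.23 ms = 0.92 ms.
End-to-end = 14.3 ms.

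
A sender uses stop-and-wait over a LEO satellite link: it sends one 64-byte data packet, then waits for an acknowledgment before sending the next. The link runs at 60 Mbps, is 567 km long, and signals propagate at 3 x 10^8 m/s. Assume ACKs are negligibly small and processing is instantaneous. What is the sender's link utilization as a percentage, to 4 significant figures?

t_tx = L/R = 512/60000000 = 8.53333e-06 s.
t_prop = 567000/300000000 = 0.00189 s; RTT = 0.00378 s.
Cycle = t_tx + RTT = 0.00378853 s.
Utilization = t_tx / cycle = 8.53333e-06/0.00378853 = 0.2252 %.

0.2252 %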